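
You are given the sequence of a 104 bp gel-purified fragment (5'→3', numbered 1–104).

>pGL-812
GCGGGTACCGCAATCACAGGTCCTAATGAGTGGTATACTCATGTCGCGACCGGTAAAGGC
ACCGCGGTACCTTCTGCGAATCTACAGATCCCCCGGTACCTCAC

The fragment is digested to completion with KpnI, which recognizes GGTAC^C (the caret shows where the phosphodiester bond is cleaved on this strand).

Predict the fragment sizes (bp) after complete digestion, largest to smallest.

KpnI sites (GGTACC) start at positions 4, 66, 95.
KpnI cuts after base 5 of each site (before the last base), so after positions 8, 70, 99.
Linear molecule, 3 cuts → 4 fragments:
  1–8 → 8 bp
  9–70 → 62 bp
  71–99 → 29 bp
  100–104 → 5 bp
Sorted largest to smallest: 62, 29, 8, 5 bp.

62, 29, 8, 5 bp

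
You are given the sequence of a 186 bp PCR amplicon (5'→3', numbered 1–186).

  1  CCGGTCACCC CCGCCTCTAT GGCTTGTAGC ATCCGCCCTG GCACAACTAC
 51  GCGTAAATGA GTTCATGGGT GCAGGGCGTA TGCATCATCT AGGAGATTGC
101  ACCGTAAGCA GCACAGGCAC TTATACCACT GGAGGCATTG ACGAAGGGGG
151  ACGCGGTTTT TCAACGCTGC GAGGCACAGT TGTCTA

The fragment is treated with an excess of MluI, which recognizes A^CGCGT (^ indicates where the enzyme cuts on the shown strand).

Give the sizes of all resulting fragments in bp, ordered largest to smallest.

137, 49 bp

The MluI site (ACGCGT) starts at position 49.
MluI cuts after the first base of each site, so after position 49.
Linear molecule, 1 cut → 2 fragments:
  1–49 → 49 bp
  50–186 → 137 bp
Sorted largest to smallest: 137, 49 bp.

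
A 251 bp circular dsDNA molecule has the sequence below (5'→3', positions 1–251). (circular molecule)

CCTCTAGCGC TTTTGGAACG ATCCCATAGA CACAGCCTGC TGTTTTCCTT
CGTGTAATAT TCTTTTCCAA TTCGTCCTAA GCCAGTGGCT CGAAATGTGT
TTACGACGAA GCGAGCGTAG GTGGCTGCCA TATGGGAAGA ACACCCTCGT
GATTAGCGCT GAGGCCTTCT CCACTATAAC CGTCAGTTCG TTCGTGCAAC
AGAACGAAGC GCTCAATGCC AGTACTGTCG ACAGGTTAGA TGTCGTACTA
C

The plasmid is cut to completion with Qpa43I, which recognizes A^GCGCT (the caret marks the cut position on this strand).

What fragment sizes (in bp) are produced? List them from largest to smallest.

149, 53, 49 bp

Qpa43I sites (AGCGCT) start at positions 6, 155, 208.
Qpa43I cuts after the first base of each site, so after positions 6, 155, 208.
Circular molecule, 3 cuts → 3 fragments:
  7–155 → 149 bp
  156–208 → 53 bp
  209–251 then 1–6 → 43 + 6 = 49 bp
Sorted largest to smallest: 149, 53, 49 bp.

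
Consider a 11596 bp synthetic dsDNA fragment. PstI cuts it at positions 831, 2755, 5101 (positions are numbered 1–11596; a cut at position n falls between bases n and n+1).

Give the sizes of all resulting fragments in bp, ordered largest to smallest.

Linear molecule, 3 cuts → 4 fragments:
  831 − 0 = 831 bp
  2755 − 831 = 1924 bp
  5101 − 2755 = 2346 bp
  11596 − 5101 = 6495 bp
Sorted largest to smallest: 6495, 2346, 1924, 831 bp.

6495, 2346, 1924, 831 bp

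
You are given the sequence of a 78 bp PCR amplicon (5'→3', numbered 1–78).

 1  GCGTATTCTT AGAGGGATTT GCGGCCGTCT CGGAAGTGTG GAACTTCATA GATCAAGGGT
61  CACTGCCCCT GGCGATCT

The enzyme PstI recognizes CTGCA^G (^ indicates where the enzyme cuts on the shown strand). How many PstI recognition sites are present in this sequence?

0

No occurrence of CTGCAG is present in the sequence.
PstI does not cut: 0 sites.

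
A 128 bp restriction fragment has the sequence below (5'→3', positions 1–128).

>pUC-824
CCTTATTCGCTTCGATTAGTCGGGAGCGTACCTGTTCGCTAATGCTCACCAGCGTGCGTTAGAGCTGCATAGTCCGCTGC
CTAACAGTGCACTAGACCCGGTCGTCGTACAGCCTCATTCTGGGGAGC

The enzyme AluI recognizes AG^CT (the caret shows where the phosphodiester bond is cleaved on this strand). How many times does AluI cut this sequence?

AGCT occurs starting at position 63.
AluI cuts at 1 site.

1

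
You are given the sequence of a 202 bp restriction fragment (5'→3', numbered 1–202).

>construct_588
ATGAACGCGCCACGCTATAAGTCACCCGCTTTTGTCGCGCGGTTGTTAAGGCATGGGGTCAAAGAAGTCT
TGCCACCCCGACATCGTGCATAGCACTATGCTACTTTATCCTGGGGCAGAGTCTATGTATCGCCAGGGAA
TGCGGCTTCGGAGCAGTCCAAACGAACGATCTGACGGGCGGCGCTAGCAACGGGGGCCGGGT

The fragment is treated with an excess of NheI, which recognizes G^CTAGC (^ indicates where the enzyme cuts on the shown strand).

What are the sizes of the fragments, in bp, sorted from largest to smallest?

The NheI site (GCTAGC) starts at position 183.
NheI cuts after the first base of each site, so after position 183.
Linear molecule, 1 cut → 2 fragments:
  1–183 → 183 bp
  184–202 → 19 bp
Sorted largest to smallest: 183, 19 bp.

183, 19 bp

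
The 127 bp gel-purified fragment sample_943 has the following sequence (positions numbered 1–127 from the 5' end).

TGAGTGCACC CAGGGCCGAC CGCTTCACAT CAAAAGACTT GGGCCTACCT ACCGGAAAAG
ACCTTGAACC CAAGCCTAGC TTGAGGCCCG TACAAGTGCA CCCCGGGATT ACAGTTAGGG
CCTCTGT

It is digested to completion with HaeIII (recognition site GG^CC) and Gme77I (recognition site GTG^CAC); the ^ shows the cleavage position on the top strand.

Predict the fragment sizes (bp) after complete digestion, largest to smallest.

43, 28, 22, 12, 9, 7, 6 bp

HaeIII sites (GGCC) start at positions 14, 42, 85, 119.
HaeIII cuts after base 2 of each site, so after positions 15, 43, 86, 120.
Gme77I sites (GTGCAC) start at positions 4, 96.
Gme77I cuts after base 3 of each site, so after positions 6, 98.
Combined cut positions: 6, 15, 43, 86, 98, 120.
Linear molecule, 6 cuts → 7 fragments:
  1–6 → 6 bp
  7–15 → 9 bp
  16–43 → 28 bp
  44–86 → 43 bp
  87–98 → 12 bp
  99–120 → 22 bp
  121–127 → 7 bp
Sorted largest to smallest: 43, 28, 22, 12, 9, 7, 6 bp.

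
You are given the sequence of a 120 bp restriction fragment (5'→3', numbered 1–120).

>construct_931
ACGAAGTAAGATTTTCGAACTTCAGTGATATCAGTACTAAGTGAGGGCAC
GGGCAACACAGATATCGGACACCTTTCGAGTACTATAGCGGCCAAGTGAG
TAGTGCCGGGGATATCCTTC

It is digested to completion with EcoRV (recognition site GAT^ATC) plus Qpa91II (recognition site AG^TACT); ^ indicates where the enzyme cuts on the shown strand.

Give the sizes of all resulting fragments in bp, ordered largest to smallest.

EcoRV sites (GATATC) start at positions 27, 61, 111.
EcoRV cuts after base 3 of each site, so after positions 29, 63, 113.
Qpa91II sites (AGTACT) start at positions 33, 79.
Qpa91II cuts after base 2 of each site, so after positions 34, 80.
Combined cut positions: 29, 34, 63, 80, 113.
Linear molecule, 5 cuts → 6 fragments:
  1–29 → 29 bp
  30–34 → 5 bp
  35–63 → 29 bp
  64–80 → 17 bp
  81–113 → 33 bp
  114–120 → 7 bp
Sorted largest to smallest: 33, 29, 29, 17, 7, 5 bp.

33, 29, 29, 17, 7, 5 bp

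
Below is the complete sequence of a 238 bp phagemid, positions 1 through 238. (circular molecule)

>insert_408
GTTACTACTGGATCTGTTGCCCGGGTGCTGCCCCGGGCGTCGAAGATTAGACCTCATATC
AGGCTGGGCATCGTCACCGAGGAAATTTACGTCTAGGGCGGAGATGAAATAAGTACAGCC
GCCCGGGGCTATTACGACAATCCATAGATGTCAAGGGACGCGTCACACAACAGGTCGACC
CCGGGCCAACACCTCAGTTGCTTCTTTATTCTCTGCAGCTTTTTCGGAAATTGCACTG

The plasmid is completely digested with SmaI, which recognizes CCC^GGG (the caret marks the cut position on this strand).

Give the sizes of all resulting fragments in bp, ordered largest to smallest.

SmaI sites (CCCGGG) start at positions 20, 32, 122, 180.
SmaI cuts after base 3 of each site, so after positions 22, 34, 124, 182.
Circular molecule, 4 cuts → 4 fragments:
  23–34 → 12 bp
  35–124 → 90 bp
  125–182 → 58 bp
  183–238 then 1–22 → 56 + 22 = 78 bp
Sorted largest to smallest: 90, 78, 58, 12 bp.

90, 78, 58, 12 bp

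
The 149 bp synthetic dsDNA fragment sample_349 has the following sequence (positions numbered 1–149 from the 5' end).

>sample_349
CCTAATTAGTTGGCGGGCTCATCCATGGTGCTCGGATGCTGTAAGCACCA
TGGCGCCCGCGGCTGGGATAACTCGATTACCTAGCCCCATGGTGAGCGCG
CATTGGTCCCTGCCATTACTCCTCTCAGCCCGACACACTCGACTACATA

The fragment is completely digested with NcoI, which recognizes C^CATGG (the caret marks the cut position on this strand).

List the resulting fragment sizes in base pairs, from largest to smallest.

62, 39, 25, 23 bp

NcoI sites (CCATGG) start at positions 23, 48, 87.
NcoI cuts after the first base of each site, so after positions 23, 48, 87.
Linear molecule, 3 cuts → 4 fragments:
  1–23 → 23 bp
  24–48 → 25 bp
  49–87 → 39 bp
  88–149 → 62 bp
Sorted largest to smallest: 62, 39, 25, 23 bp.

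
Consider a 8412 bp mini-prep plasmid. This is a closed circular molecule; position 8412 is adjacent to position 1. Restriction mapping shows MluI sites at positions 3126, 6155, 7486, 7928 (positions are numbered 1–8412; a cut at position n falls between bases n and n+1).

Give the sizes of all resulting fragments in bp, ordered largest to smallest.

Circular molecule, 4 cuts → 4 fragments:
  6155 − 3126 = 3029 bp
  7486 − 6155 = 1331 bp
  7928 − 7486 = 442 bp
  wrap: 8412 − 7928 + 3126 = 3610 bp
Sorted largest to smallest: 3610, 3029, 1331, 442 bp.

3610, 3029, 1331, 442 bp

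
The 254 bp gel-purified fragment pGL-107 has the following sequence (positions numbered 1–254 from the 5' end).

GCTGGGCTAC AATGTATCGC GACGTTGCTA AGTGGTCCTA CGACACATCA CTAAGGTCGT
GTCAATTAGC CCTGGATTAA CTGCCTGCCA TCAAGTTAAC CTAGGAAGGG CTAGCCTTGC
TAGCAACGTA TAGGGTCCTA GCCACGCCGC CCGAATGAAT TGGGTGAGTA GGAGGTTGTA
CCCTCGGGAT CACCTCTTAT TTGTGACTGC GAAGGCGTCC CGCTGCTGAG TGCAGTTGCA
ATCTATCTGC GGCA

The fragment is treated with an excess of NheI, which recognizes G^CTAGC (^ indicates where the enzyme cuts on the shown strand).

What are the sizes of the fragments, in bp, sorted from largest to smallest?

135, 110, 9 bp

NheI sites (GCTAGC) start at positions 110, 119.
NheI cuts after the first base of each site, so after positions 110, 119.
Linear molecule, 2 cuts → 3 fragments:
  1–110 → 110 bp
  111–119 → 9 bp
  120–254 → 135 bp
Sorted largest to smallest: 135, 110, 9 bp.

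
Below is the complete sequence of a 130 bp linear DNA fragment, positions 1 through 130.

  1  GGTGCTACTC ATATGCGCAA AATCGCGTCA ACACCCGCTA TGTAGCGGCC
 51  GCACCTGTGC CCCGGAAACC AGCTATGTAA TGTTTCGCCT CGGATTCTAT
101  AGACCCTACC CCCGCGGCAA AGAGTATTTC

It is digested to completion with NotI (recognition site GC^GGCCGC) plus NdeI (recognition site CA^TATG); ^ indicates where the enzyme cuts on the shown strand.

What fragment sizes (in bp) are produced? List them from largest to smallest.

84, 35, 11 bp

The NotI site (GCGGCCGC) starts at position 45.
NotI cuts after base 2 of each site, so after position 46.
The NdeI site (CATATG) starts at position 10.
NdeI cuts after base 2 of each site, so after position 11.
Combined cut positions: 11, 46.
Linear molecule, 2 cuts → 3 fragments:
  1–11 → 11 bp
  12–46 → 35 bp
  47–130 → 84 bp
Sorted largest to smallest: 84, 35, 11 bp.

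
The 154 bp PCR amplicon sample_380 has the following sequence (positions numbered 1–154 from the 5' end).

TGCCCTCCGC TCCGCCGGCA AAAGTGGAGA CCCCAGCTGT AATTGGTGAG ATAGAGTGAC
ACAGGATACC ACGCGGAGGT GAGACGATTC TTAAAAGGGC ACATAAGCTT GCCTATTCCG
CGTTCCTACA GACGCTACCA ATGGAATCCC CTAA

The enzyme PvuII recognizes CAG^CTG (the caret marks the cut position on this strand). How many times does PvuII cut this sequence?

1

CAGCTG occurs starting at position 34.
PvuII cuts at 1 site.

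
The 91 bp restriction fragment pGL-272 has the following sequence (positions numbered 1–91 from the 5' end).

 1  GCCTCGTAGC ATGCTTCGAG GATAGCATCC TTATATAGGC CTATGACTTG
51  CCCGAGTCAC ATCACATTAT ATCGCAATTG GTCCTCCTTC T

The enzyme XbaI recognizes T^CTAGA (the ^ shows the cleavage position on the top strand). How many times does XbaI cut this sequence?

No occurrence of TCTAGA is present in the sequence.
XbaI does not cut: 0 sites.

0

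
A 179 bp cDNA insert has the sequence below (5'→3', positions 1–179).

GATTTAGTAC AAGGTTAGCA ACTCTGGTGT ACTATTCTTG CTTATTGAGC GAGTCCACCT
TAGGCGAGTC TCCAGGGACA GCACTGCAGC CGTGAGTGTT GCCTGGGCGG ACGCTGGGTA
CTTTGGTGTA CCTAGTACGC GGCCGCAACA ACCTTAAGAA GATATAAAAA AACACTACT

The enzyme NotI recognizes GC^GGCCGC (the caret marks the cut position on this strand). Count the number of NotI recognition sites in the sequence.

GCGGCCGC occurs starting at position 139.
NotI cuts at 1 site.

1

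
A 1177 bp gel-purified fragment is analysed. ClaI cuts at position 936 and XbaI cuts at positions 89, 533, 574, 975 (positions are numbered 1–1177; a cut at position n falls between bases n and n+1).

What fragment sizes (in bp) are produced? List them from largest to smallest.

Combined cut positions (sorted): 89, 533, 574, 936, 975.
Linear molecule, 5 cuts → 6 fragments:
  89 − 0 = 89 bp
  533 − 89 = 444 bp
  574 − 533 = 41 bp
  936 − 574 = 362 bp
  975 − 936 = 39 bp
  1177 − 975 = 202 bp
Sorted largest to smallest: 444, 362, 202, 89, 41, 39 bp.

444, 362, 202, 89, 41, 39 bp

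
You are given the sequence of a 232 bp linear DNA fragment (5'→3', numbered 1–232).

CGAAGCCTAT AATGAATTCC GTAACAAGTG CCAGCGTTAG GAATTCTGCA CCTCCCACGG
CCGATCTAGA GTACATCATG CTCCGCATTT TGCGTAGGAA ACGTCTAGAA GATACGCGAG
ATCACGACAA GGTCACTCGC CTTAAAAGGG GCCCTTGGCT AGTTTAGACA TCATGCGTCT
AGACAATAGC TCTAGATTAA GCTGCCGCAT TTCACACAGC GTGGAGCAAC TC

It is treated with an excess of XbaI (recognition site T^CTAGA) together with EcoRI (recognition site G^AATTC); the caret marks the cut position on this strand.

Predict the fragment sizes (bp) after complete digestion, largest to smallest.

XbaI sites (TCTAGA) start at positions 65, 104, 178, 191.
XbaI cuts after the first base of each site, so after positions 65, 104, 178, 191.
EcoRI sites (GAATTC) start at positions 14, 41.
EcoRI cuts after the first base of each site, so after positions 14, 41.
Combined cut positions: 14, 41, 65, 104, 178, 191.
Linear molecule, 6 cuts → 7 fragments:
  1–14 → 14 bp
  15–41 → 27 bp
  42–65 → 24 bp
  66–104 → 39 bp
  105–178 → 74 bp
  179–191 → 13 bp
  192–232 → 41 bp
Sorted largest to smallest: 74, 41, 39, 27, 24, 14, 13 bp.

74, 41, 39, 27, 24, 14, 13 bp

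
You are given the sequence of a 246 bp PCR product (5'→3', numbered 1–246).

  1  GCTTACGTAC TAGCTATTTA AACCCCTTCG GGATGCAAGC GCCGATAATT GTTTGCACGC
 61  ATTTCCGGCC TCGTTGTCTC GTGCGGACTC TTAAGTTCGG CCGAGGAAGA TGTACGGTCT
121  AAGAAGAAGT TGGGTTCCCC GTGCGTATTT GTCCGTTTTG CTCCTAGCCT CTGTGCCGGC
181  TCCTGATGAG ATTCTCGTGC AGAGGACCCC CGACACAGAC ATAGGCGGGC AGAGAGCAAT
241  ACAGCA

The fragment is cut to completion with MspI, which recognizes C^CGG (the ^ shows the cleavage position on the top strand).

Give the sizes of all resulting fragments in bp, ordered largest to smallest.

MspI sites (CCGG) start at positions 65, 176.
MspI cuts after the first base of each site, so after positions 65, 176.
Linear molecule, 2 cuts → 3 fragments:
  1–65 → 65 bp
  66–176 → 111 bp
  177–246 → 70 bp
Sorted largest to smallest: 111, 70, 65 bp.

111, 70, 65 bp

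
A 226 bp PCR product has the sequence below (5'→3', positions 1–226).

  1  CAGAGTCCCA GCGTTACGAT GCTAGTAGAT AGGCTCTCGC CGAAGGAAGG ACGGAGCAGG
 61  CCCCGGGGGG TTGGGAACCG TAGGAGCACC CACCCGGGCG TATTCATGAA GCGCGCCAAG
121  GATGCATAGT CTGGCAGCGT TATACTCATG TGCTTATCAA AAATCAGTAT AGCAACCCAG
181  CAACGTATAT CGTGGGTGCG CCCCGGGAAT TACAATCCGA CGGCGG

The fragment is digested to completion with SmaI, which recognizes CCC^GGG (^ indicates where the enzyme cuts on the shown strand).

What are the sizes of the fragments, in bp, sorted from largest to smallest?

SmaI sites (CCCGGG) start at positions 62, 93, 202.
SmaI cuts after base 3 of each site, so after positions 64, 95, 204.
Linear molecule, 3 cuts → 4 fragments:
  1–64 → 64 bp
  65–95 → 31 bp
  96–204 → 109 bp
  205–226 → 22 bp
Sorted largest to smallest: 109, 64, 31, 22 bp.

109, 64, 31, 22 bp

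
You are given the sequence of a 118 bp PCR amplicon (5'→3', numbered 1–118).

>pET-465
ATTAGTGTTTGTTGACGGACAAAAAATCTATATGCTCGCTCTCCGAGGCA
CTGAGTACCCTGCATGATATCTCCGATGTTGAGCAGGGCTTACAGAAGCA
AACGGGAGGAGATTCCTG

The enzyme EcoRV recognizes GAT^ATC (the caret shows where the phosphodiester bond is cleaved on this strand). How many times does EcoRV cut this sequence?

GATATC occurs starting at position 66.
EcoRV cuts at 1 site.

1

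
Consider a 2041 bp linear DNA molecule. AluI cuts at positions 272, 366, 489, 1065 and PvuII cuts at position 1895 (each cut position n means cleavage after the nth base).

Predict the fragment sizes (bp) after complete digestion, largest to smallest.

Combined cut positions (sorted): 272, 366, 489, 1065, 1895.
Linear molecule, 5 cuts → 6 fragments:
  272 − 0 = 272 bp
  366 − 272 = 94 bp
  489 − 366 = 123 bp
  1065 − 489 = 576 bp
  1895 − 1065 = 830 bp
  2041 − 1895 = 146 bp
Sorted largest to smallest: 830, 576, 272, 146, 123, 94 bp.

830, 576, 272, 146, 123, 94 bp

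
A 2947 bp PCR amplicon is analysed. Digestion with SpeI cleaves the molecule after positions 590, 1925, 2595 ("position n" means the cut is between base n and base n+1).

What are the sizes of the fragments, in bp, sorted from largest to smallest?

1335, 670, 590, 352 bp

Linear molecule, 3 cuts → 4 fragments:
  590 − 0 = 590 bp
  1925 − 590 = 1335 bp
  2595 − 1925 = 670 bp
  2947 − 2595 = 352 bp
Sorted largest to smallest: 1335, 670, 590, 352 bp.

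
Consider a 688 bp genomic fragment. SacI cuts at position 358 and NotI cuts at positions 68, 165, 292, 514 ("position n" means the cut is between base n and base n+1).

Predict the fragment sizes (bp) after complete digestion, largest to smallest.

174, 156, 127, 97, 68, 66 bp

Combined cut positions (sorted): 68, 165, 292, 358, 514.
Linear molecule, 5 cuts → 6 fragments:
  68 − 0 = 68 bp
  165 − 68 = 97 bp
  292 − 165 = 127 bp
  358 − 292 = 66 bp
  514 − 358 = 156 bp
  688 − 514 = 174 bp
Sorted largest to smallest: 174, 156, 127, 97, 68, 66 bp.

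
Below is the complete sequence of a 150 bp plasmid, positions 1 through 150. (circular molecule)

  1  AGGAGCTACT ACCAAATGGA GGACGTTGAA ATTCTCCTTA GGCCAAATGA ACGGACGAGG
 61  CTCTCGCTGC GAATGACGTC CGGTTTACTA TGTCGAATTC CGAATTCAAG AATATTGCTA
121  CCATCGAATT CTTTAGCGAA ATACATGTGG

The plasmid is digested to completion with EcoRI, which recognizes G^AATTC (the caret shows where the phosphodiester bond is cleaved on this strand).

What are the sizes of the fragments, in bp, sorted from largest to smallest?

EcoRI sites (GAATTC) start at positions 95, 102, 126.
EcoRI cuts after the first base of each site, so after positions 95, 102, 126.
Circular molecule, 3 cuts → 3 fragments:
  96–102 → 7 bp
  103–126 → 24 bp
  127–150 then 1–95 → 24 + 95 = 119 bp
Sorted largest to smallest: 119, 24, 7 bp.

119, 24, 7 bp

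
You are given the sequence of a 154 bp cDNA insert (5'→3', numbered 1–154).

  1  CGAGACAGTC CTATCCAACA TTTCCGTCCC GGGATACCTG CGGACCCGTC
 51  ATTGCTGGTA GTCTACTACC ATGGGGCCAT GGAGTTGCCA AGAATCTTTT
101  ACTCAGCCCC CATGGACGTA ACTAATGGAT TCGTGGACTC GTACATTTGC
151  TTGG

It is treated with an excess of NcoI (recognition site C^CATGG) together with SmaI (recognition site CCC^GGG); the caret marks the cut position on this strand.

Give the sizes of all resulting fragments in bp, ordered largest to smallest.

NcoI sites (CCATGG) start at positions 69, 77, 110.
NcoI cuts after the first base of each site, so after positions 69, 77, 110.
The SmaI site (CCCGGG) starts at position 28.
SmaI cuts after base 3 of each site, so after position 30.
Combined cut positions: 30, 69, 77, 110.
Linear molecule, 4 cuts → 5 fragments:
  1–30 → 30 bp
  31–69 → 39 bp
  70–77 → 8 bp
  78–110 → 33 bp
  111–154 → 44 bp
Sorted largest to smallest: 44, 39, 33, 30, 8 bp.

44, 39, 33, 30, 8 bp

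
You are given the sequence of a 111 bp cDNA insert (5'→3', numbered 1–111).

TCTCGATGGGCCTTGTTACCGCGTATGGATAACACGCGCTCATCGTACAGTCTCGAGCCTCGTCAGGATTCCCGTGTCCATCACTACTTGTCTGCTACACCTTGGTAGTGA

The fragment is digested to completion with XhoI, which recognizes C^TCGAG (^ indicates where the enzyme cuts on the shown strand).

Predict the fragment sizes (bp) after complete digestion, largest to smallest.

The XhoI site (CTCGAG) starts at position 52.
XhoI cuts after the first base of each site, so after position 52.
Linear molecule, 1 cut → 2 fragments:
  1–52 → 52 bp
  53–111 → 59 bp
Sorted largest to smallest: 59, 52 bp.

59, 52 bp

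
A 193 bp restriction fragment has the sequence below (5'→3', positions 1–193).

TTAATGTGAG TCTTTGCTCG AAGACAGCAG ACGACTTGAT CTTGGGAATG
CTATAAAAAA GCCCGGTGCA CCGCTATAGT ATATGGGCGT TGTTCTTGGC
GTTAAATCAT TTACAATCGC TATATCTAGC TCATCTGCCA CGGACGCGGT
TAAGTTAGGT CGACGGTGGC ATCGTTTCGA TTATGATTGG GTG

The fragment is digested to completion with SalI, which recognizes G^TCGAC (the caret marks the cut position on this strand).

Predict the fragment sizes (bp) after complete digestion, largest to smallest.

159, 34 bp

The SalI site (GTCGAC) starts at position 159.
SalI cuts after the first base of each site, so after position 159.
Linear molecule, 1 cut → 2 fragments:
  1–159 → 159 bp
  160–193 → 34 bp
Sorted largest to smallest: 159, 34 bp.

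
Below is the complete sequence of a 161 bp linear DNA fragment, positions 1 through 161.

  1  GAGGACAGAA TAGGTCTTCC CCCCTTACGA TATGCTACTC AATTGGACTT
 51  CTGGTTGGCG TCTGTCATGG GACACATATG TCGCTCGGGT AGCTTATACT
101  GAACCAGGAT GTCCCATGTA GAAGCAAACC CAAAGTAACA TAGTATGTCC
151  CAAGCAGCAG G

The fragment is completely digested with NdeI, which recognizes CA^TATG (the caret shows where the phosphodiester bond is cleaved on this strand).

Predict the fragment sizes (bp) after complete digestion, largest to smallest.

The NdeI site (CATATG) starts at position 75.
NdeI cuts after base 2 of each site, so after position 76.
Linear molecule, 1 cut → 2 fragments:
  1–76 → 76 bp
  77–161 → 85 bp
Sorted largest to smallest: 85, 76 bp.

85, 76 bp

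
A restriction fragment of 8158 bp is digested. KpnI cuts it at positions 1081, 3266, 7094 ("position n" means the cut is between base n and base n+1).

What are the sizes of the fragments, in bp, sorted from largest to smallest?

3828, 2185, 1081, 1064 bp

Linear molecule, 3 cuts → 4 fragments:
  1081 − 0 = 1081 bp
  3266 − 1081 = 2185 bp
  7094 − 3266 = 3828 bp
  8158 − 7094 = 1064 bp
Sorted largest to smallest: 3828, 2185, 1081, 1064 bp.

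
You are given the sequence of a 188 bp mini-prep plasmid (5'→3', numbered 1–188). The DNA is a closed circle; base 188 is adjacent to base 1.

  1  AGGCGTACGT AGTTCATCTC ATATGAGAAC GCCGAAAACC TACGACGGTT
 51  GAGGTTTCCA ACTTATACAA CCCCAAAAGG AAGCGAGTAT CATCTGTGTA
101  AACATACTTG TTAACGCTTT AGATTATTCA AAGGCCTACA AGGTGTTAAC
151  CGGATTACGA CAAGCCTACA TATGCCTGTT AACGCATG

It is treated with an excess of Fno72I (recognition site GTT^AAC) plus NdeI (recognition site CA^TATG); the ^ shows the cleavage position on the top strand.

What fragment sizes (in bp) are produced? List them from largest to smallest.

Fno72I sites (GTTAAC) start at positions 110, 145, 178.
Fno72I cuts after base 3 of each site, so after positions 112, 147, 180.
NdeI sites (CATATG) start at positions 20, 169.
NdeI cuts after base 2 of each site, so after positions 21, 170.
Combined cut positions: 21, 112, 147, 170, 180.
Circular molecule, 5 cuts → 5 fragments:
  22–112 → 91 bp
  113–147 → 35 bp
  148–170 → 23 bp
  171–180 → 10 bp
  181–188 then 1–21 → 8 + 21 = 29 bp
Sorted largest to smallest: 91, 35, 29, 23, 10 bp.

91, 35, 29, 23, 10 bp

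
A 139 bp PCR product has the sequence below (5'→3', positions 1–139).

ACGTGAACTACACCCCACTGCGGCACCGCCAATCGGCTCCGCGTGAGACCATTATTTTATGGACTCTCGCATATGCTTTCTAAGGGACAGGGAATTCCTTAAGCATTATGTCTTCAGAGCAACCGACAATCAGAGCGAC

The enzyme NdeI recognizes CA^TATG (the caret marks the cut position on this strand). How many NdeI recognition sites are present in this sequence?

CATATG occurs starting at position 70.
NdeI cuts at 1 site.

1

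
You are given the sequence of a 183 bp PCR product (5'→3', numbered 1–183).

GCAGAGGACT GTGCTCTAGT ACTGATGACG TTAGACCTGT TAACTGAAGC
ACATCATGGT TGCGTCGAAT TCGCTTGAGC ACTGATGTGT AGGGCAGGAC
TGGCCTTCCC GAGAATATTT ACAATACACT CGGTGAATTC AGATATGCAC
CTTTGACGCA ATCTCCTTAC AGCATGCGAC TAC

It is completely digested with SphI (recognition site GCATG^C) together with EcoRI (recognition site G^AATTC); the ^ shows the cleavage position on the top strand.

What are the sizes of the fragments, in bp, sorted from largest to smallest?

The SphI site (GCATGC) starts at position 172.
SphI cuts after base 5 of each site (before the last base), so after position 176.
EcoRI sites (GAATTC) start at positions 67, 135.
EcoRI cuts after the first base of each site, so after positions 67, 135.
Combined cut positions: 67, 135, 176.
Linear molecule, 3 cuts → 4 fragments:
  1–67 → 67 bp
  68–135 → 68 bp
  136–176 → 41 bp
  177–183 → 7 bp
Sorted largest to smallest: 68, 67, 41, 7 bp.

68, 67, 41, 7 bp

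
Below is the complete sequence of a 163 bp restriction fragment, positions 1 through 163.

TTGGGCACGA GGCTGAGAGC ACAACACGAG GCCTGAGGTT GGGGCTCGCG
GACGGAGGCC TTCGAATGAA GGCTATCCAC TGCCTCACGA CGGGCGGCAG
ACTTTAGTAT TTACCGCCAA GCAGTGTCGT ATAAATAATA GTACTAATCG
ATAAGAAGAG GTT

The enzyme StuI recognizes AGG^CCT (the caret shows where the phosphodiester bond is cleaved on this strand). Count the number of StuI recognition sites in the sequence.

2

AGGCCT occurs starting at positions 29, 56.
StuI cuts at 2 sites.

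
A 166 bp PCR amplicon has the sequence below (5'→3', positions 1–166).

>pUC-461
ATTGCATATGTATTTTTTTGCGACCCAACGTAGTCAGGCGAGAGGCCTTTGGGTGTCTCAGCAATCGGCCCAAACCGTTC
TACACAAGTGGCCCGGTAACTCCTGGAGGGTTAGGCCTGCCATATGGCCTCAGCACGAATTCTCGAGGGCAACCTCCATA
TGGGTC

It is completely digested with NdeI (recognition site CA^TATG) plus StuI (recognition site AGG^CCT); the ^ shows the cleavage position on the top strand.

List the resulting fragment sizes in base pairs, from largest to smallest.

NdeI sites (CATATG) start at positions 5, 121, 157.
NdeI cuts after base 2 of each site, so after positions 6, 122, 158.
StuI sites (AGGCCT) start at positions 43, 113.
StuI cuts after base 3 of each site, so after positions 45, 115.
Combined cut positions: 6, 45, 115, 122, 158.
Linear molecule, 5 cuts → 6 fragments:
  1–6 → 6 bp
  7–45 → 39 bp
  46–115 → 70 bp
  116–122 → 7 bp
  123–158 → 36 bp
  159–166 → 8 bp
Sorted largest to smallest: 70, 39, 36, 8, 7, 6 bp.

70, 39, 36, 8, 7, 6 bp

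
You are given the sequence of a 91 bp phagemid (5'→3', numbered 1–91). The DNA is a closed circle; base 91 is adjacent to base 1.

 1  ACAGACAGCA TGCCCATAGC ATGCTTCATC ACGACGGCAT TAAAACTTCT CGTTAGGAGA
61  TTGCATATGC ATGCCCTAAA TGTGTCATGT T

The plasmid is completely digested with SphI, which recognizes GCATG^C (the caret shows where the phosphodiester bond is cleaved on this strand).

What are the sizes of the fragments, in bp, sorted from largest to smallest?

SphI sites (GCATGC) start at positions 8, 19, 69.
SphI cuts after base 5 of each site (before the last base), so after positions 12, 23, 73.
Circular molecule, 3 cuts → 3 fragments:
  13–23 → 11 bp
  24–73 → 50 bp
  74–91 then 1–12 → 18 + 12 = 30 bp
Sorted largest to smallest: 50, 30, 11 bp.

50, 30, 11 bp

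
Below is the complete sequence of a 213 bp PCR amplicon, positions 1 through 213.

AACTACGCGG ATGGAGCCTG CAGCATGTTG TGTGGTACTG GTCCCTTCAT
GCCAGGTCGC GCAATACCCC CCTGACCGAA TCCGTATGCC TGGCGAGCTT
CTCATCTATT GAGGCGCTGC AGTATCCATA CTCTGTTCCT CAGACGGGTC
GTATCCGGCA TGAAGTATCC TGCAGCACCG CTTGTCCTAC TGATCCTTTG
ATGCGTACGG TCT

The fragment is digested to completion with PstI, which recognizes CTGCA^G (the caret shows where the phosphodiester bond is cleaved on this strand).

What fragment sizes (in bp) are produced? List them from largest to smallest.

99, 53, 39, 22 bp

PstI sites (CTGCAG) start at positions 18, 117, 170.
PstI cuts after base 5 of each site (before the last base), so after positions 22, 121, 174.
Linear molecule, 3 cuts → 4 fragments:
  1–22 → 22 bp
  23–121 → 99 bp
  122–174 → 53 bp
  175–213 → 39 bp
Sorted largest to smallest: 99, 53, 39, 22 bp.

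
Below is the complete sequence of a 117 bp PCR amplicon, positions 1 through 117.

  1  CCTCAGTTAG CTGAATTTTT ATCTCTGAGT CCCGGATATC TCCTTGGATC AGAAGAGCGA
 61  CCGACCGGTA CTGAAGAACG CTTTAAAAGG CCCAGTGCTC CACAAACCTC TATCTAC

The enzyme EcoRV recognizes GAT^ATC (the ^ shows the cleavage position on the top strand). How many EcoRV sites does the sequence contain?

1

GATATC occurs starting at position 35.
EcoRV cuts at 1 site.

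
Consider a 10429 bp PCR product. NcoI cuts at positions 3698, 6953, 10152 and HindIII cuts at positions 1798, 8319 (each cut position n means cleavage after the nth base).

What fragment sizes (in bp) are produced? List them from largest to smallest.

Combined cut positions (sorted): 1798, 3698, 6953, 8319, 10152.
Linear molecule, 5 cuts → 6 fragments:
  1798 − 0 = 1798 bp
  3698 − 1798 = 1900 bp
  6953 − 3698 = 3255 bp
  8319 − 6953 = 1366 bp
  10152 − 8319 = 1833 bp
  10429 − 10152 = 277 bp
Sorted largest to smallest: 3255, 1900, 1833, 1798, 1366, 277 bp.

3255, 1900, 1833, 1798, 1366, 277 bp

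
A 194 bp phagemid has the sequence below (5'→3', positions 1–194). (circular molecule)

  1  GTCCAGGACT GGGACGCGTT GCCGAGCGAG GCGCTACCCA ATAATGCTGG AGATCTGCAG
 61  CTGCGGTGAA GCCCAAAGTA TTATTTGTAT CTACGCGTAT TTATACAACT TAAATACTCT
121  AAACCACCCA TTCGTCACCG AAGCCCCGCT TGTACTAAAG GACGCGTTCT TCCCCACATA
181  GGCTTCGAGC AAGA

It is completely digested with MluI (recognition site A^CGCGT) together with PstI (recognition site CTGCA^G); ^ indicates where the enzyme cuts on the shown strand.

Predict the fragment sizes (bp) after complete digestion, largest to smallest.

69, 46, 45, 34 bp

MluI sites (ACGCGT) start at positions 14, 93, 162.
MluI cuts after the first base of each site, so after positions 14, 93, 162.
The PstI site (CTGCAG) starts at position 55.
PstI cuts after base 5 of each site (before the last base), so after position 59.
Combined cut positions: 14, 59, 93, 162.
Circular molecule, 4 cuts → 4 fragments:
  15–59 → 45 bp
  60–93 → 34 bp
  94–162 → 69 bp
  163–194 then 1–14 → 32 + 14 = 46 bp
Sorted largest to smallest: 69, 46, 45, 34 bp.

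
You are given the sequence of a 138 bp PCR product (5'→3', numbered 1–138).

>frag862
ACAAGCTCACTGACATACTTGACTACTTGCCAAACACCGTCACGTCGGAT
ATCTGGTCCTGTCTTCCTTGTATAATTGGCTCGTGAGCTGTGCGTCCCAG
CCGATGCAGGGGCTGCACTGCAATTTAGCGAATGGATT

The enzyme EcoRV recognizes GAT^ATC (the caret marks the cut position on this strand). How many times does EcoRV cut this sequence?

1

GATATC occurs starting at position 48.
EcoRV cuts at 1 site.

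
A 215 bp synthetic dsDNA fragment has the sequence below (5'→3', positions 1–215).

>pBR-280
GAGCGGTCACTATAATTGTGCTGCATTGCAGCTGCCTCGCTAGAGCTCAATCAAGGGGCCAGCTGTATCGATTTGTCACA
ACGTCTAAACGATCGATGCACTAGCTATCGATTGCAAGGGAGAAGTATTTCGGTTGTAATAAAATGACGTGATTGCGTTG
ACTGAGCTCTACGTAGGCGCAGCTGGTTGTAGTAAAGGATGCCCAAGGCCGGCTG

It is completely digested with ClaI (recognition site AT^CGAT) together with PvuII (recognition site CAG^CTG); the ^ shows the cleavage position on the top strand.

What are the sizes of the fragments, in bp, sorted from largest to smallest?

74, 33, 31, 31, 25, 15, 6 bp

ClaI sites (ATCGAT) start at positions 67, 92, 107.
ClaI cuts after base 2 of each site, so after positions 68, 93, 108.
PvuII sites (CAGCTG) start at positions 29, 60, 180.
PvuII cuts after base 3 of each site, so after positions 31, 62, 182.
Combined cut positions: 31, 62, 68, 93, 108, 182.
Linear molecule, 6 cuts → 7 fragments:
  1–31 → 31 bp
  32–62 → 31 bp
  63–68 → 6 bp
  69–93 → 25 bp
  94–108 → 15 bp
  109–182 → 74 bp
  183–215 → 33 bp
Sorted largest to smallest: 74, 33, 31, 31, 25, 15, 6 bp.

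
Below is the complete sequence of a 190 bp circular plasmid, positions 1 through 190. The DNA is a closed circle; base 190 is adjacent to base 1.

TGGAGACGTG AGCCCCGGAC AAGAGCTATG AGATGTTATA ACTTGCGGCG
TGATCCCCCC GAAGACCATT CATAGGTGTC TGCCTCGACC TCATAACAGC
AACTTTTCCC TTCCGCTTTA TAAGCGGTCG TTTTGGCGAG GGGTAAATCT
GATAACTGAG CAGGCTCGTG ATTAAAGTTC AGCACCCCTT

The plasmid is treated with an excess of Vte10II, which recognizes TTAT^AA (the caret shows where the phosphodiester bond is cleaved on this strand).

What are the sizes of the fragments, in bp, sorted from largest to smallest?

108, 82 bp

Vte10II sites (TTATAA) start at positions 36, 118.
Vte10II cuts after base 4 of each site, so after positions 39, 121.
Circular molecule, 2 cuts → 2 fragments:
  40–121 → 82 bp
  122–190 then 1–39 → 69 + 39 = 108 bp
Sorted largest to smallest: 108, 82 bp.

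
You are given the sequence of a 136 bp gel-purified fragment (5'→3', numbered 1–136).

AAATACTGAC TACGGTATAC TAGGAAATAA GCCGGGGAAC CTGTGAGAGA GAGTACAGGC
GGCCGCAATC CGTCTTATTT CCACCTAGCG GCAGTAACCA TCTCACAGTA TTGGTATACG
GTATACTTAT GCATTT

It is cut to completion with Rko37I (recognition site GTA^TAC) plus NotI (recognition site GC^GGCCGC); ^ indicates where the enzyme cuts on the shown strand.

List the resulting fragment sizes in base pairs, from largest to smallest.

Rko37I sites (GTATAC) start at positions 15, 114, 121.
Rko37I cuts after base 3 of each site, so after positions 17, 116, 123.
The NotI site (GCGGCCGC) starts at position 59.
NotI cuts after base 2 of each site, so after position 60.
Combined cut positions: 17, 60, 116, 123.
Linear molecule, 4 cuts → 5 fragments:
  1–17 → 17 bp
  18–60 → 43 bp
  61–116 → 56 bp
  117–123 → 7 bp
  124–136 → 13 bp
Sorted largest to smallest: 56, 43, 17, 13, 7 bp.

56, 43, 17, 13, 7 bp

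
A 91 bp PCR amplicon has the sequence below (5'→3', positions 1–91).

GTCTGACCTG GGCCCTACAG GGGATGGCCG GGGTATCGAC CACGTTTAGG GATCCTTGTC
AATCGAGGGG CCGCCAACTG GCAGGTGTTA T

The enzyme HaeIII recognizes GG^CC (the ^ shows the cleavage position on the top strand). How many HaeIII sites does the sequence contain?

GGCC occurs starting at positions 11, 26, 69.
HaeIII cuts at 3 sites.

3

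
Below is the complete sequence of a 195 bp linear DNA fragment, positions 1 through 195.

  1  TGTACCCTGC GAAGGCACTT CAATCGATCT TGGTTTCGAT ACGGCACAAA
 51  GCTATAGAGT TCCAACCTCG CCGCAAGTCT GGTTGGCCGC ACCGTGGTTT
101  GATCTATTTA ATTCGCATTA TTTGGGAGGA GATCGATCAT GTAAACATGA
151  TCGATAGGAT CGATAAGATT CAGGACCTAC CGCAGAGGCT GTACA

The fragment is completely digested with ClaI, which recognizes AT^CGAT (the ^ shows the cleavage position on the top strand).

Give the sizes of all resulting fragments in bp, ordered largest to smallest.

ClaI sites (ATCGAT) start at positions 23, 132, 150, 159.
ClaI cuts after base 2 of each site, so after positions 24, 133, 151, 160.
Linear molecule, 4 cuts → 5 fragments:
  1–24 → 24 bp
  25–133 → 109 bp
  134–151 → 18 bp
  152–160 → 9 bp
  161–195 → 35 bp
Sorted largest to smallest: 109, 35, 24, 18, 9 bp.

109, 35, 24, 18, 9 bp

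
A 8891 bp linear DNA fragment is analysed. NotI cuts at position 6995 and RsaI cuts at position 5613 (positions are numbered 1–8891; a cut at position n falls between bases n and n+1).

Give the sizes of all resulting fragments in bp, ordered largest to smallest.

Combined cut positions (sorted): 5613, 6995.
Linear molecule, 2 cuts → 3 fragments:
  5613 − 0 = 5613 bp
  6995 − 5613 = 1382 bp
  8891 − 6995 = 1896 bp
Sorted largest to smallest: 5613, 1896, 1382 bp.

5613, 1896, 1382 bp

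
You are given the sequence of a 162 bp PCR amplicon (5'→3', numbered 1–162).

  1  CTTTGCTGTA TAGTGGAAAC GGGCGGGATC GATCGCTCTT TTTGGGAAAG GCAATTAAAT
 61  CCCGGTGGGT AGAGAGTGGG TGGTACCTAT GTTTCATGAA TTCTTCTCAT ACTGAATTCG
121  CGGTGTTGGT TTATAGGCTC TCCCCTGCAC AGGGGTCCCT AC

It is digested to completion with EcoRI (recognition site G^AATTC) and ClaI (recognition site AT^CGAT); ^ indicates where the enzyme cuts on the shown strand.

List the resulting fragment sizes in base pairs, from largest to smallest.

69, 48, 29, 16 bp

EcoRI sites (GAATTC) start at positions 98, 114.
EcoRI cuts after the first base of each site, so after positions 98, 114.
The ClaI site (ATCGAT) starts at position 28.
ClaI cuts after base 2 of each site, so after position 29.
Combined cut positions: 29, 98, 114.
Linear molecule, 3 cuts → 4 fragments:
  1–29 → 29 bp
  30–98 → 69 bp
  99–114 → 16 bp
  115–162 → 48 bp
Sorted largest to smallest: 69, 48, 29, 16 bp.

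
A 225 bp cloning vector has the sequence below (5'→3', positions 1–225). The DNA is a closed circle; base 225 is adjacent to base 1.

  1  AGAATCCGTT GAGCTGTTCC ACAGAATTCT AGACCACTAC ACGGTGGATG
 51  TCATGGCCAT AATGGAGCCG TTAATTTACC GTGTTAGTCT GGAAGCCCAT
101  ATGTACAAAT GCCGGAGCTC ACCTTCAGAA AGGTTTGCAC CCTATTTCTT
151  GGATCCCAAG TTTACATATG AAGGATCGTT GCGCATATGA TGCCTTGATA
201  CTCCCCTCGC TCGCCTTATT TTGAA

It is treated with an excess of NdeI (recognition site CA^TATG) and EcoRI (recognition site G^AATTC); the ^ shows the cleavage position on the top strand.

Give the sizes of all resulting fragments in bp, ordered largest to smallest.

NdeI sites (CATATG) start at positions 98, 165, 184.
NdeI cuts after base 2 of each site, so after positions 99, 166, 185.
The EcoRI site (GAATTC) starts at position 24.
EcoRI cuts after the first base of each site, so after position 24.
Combined cut positions: 24, 99, 166, 185.
Circular molecule, 4 cuts → 4 fragments:
  25–99 → 75 bp
  100–166 → 67 bp
  167–185 → 19 bp
  186–225 then 1–24 → 40 + 24 = 64 bp
Sorted largest to smallest: 75, 67, 64, 19 bp.

75, 67, 64, 19 bp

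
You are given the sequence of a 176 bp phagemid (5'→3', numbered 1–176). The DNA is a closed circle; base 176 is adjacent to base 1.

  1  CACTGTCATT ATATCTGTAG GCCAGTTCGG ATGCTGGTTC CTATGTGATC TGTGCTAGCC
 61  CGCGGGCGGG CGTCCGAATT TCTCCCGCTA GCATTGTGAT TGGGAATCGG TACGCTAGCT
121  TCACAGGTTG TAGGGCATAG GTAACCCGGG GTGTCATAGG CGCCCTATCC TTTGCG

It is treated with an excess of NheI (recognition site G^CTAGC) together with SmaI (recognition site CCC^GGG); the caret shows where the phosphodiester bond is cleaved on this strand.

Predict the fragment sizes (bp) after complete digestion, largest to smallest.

NheI sites (GCTAGC) start at positions 54, 87, 114.
NheI cuts after the first base of each site, so after positions 54, 87, 114.
The SmaI site (CCCGGG) starts at position 145.
SmaI cuts after base 3 of each site, so after position 147.
Combined cut positions: 54, 87, 114, 147.
Circular molecule, 4 cuts → 4 fragments:
  55–87 → 33 bp
  88–114 → 27 bp
  115–147 → 33 bp
  148–176 then 1–54 → 29 + 54 = 83 bp
Sorted largest to smallest: 83, 33, 33, 27 bp.

83, 33, 33, 27 bp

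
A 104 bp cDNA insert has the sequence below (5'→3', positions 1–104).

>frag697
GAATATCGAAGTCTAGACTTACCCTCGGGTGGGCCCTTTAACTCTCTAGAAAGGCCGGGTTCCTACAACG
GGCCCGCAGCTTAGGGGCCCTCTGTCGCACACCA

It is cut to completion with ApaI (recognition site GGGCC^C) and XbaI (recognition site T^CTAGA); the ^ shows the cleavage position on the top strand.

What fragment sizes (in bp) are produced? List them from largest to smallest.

ApaI sites (GGGCCC) start at positions 31, 70, 85.
ApaI cuts after base 5 of each site (before the last base), so after positions 35, 74, 89.
XbaI sites (TCTAGA) start at positions 12, 45.
XbaI cuts after the first base of each site, so after positions 12, 45.
Combined cut positions: 12, 35, 45, 74, 89.
Linear molecule, 5 cuts → 6 fragments:
  1–12 → 12 bp
  13–35 → 23 bp
  36–45 → 10 bp
  46–74 → 29 bp
  75–89 → 15 bp
  90–104 → 15 bp
Sorted largest to smallest: 29, 23, 15, 15, 12, 10 bp.

29, 23, 15, 15, 12, 10 bp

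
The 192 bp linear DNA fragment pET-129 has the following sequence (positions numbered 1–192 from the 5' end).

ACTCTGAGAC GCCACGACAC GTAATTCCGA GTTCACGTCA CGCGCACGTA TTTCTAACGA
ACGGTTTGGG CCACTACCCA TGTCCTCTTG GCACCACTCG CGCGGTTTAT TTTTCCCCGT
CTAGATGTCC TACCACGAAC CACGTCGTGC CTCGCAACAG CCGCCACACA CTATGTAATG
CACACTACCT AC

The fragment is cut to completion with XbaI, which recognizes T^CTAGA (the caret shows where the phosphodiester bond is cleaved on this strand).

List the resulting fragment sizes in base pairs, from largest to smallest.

120, 72 bp

The XbaI site (TCTAGA) starts at position 120.
XbaI cuts after the first base of each site, so after position 120.
Linear molecule, 1 cut → 2 fragments:
  1–120 → 120 bp
  121–192 → 72 bp
Sorted largest to smallest: 120, 72 bp.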